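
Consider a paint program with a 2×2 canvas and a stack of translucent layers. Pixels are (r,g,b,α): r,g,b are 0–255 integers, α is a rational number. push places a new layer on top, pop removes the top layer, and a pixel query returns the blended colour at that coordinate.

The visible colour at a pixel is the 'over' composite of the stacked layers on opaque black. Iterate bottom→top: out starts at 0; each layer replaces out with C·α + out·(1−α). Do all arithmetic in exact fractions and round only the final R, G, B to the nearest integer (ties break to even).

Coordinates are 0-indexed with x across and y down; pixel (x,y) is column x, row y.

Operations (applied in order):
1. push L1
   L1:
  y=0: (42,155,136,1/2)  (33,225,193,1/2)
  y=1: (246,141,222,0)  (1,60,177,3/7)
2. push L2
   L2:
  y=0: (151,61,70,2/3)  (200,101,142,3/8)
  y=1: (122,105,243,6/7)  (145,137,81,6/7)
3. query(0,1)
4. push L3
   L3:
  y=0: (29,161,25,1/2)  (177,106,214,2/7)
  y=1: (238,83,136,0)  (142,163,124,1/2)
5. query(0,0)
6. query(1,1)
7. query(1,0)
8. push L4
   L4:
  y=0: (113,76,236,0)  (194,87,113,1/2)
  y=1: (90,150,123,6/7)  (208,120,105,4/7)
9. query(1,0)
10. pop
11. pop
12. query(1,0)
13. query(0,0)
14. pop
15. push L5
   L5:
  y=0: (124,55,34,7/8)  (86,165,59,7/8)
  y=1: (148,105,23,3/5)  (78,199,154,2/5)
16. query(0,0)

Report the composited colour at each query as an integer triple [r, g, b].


at x=0,y=1 over L1,L2:
after L1 α=0: [0, 0, 0]
after L2 α=6/7: [732/7, 90, 1458/7]
= [105, 90, 208]

query (0,0) [L1,L2,L3] — begin 0,0,0
+L1 (α=1/2) → [21, 155/2, 68]
+L2 (α=2/3) → [323/3, 133/2, 208/3]
+L3 (α=1/2) → [205/3, 455/4, 283/6]
→ [68, 114, 47]

at x=1,y=1 over L1,L2,L3:
+L1 (α=3/7) → [3/7, 180/7, 531/7]
+L2 (α=6/7) → [6093/49, 5934/49, 3933/49]
+L3 (α=1/2) → [13051/98, 13921/98, 10009/98]
→ [133, 142, 102]

query (1,0) [L1,L2,L3] — begin 0,0,0
after L1 α=1/2: [33/2, 225/2, 193/2]
after L2 α=3/8: [1365/16, 1731/16, 1817/16]
after L3 α=2/7: [12489/112, 1721/16, 15933/112]
= [112, 108, 142]

at x=1,y=0 over L1,L2,L3,L4:
+L1 (α=1/2) → [33/2, 225/2, 193/2]
+L2 (α=3/8) → [1365/16, 1731/16, 1817/16]
+L3 (α=2/7) → [12489/112, 1721/16, 15933/112]
+L4 (α=1/2) → [34217/224, 3113/32, 28589/224]
→ [153, 97, 128]

(1,0) stack=L1,L2; from [0,0,0]:
after L1 α=1/2: [33/2, 225/2, 193/2]
after L2 α=3/8: [1365/16, 1731/16, 1817/16]
→ [85, 108, 114]

(0,0) stack=L1,L2; from [0,0,0]:
after L1 α=1/2: [21, 155/2, 68]
after L2 α=2/3: [323/3, 133/2, 208/3]
→ [108, 66, 69]

(0,0) stack=L1,L5; from [0,0,0]:
+L1 (α=1/2) → [21, 155/2, 68]
+L5 (α=7/8) → [889/8, 925/16, 153/4]
rounded: [111, 58, 38]


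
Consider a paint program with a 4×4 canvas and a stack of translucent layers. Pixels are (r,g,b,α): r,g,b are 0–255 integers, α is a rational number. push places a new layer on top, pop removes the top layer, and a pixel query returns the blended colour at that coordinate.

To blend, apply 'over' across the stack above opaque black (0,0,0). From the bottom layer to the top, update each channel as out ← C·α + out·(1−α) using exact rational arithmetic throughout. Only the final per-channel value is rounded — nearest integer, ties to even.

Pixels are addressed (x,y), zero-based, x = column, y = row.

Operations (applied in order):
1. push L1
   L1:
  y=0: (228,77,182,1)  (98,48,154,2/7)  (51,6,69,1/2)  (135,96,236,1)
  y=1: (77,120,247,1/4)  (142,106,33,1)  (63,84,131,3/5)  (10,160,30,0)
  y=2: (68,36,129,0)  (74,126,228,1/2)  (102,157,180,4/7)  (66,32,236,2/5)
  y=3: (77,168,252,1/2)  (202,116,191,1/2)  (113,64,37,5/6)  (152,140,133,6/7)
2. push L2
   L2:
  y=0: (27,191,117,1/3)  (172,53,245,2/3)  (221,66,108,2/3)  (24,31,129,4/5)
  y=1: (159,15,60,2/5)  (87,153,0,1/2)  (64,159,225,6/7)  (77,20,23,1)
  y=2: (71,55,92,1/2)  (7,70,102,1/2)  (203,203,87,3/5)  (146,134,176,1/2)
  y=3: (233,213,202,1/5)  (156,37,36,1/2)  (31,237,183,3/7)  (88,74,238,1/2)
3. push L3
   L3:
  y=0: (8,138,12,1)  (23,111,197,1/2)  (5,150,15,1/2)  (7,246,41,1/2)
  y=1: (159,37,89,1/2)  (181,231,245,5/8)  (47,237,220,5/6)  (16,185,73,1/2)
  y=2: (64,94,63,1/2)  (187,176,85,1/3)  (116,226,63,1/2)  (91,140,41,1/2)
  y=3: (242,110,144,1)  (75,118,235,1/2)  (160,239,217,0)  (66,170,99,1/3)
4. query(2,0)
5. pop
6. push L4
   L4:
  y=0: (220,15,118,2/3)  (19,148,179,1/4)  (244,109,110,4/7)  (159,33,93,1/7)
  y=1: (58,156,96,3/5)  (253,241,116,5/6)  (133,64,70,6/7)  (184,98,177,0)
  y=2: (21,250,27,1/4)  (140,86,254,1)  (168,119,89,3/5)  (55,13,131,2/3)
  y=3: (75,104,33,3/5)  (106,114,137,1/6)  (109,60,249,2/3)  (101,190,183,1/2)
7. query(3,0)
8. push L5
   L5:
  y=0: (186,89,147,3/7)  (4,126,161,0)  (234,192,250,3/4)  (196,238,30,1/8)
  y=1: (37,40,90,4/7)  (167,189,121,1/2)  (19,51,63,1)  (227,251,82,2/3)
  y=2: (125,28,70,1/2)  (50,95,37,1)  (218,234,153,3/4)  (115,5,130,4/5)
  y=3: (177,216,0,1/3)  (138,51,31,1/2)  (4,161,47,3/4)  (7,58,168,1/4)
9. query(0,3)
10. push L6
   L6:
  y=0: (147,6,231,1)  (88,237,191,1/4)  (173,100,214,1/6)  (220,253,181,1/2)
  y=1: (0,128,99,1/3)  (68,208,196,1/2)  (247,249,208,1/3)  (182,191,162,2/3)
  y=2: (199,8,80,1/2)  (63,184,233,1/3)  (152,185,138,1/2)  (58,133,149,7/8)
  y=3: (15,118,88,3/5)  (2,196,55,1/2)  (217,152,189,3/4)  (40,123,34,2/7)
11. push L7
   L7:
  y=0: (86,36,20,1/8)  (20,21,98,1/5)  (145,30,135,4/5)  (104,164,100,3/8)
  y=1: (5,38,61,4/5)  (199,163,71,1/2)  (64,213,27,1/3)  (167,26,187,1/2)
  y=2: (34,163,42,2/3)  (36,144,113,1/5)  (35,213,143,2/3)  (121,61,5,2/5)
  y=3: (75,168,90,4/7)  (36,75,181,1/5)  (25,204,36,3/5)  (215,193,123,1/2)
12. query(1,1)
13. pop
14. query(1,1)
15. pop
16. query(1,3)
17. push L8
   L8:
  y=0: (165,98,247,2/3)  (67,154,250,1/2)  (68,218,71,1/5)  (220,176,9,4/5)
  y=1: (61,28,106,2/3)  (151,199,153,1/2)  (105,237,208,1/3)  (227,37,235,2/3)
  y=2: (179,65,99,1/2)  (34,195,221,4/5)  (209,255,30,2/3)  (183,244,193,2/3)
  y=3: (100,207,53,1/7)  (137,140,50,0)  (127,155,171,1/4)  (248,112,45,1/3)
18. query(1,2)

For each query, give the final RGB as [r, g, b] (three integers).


(2,0) stack=L1,L2,L3; from [0,0,0]:
L1 α=1/2: [51/2, 3, 69/2]
L2 α=2/3: [935/6, 45, 167/2]
L3 α=1/2: [965/12, 195/2, 197/4]
→ [80, 98, 49]

at x=3,y=0 over L1,L2,L4:
after L1 α=1: [135, 96, 236]
after L2 α=4/5: [231/5, 44, 752/5]
after L4 α=1/7: [2181/35, 297/7, 711/5]
rounded: [62, 42, 142]

query (0,3) [L1,L2,L4,L5] — begin 0,0,0
L1 α=1/2: [77/2, 84, 126]
L2 α=1/5: [387/5, 549/5, 706/5]
L4 α=3/5: [1899/25, 2658/25, 1907/25]
L5 α=1/3: [2741/25, 3572/25, 3814/75]
rounded: [110, 143, 51]

at x=1,y=1 over L1,L2,L4,L5,L6,L7:
after L1 α=1: [142, 106, 33]
after L2 α=1/2: [229/2, 259/2, 33/2]
after L4 α=5/6: [2759/12, 2669/12, 1193/12]
after L5 α=1/2: [4763/24, 4937/24, 2645/24]
after L6 α=1/2: [6395/48, 9929/48, 7349/48]
after L7 α=1/2: [15947/96, 17753/96, 10757/96]
→ [166, 185, 112]

query (1,1) [L1,L2,L4,L5,L6] — begin 0,0,0
L1 α=1: [142, 106, 33]
L2 α=1/2: [229/2, 259/2, 33/2]
L4 α=5/6: [2759/12, 2669/12, 1193/12]
L5 α=1/2: [4763/24, 4937/24, 2645/24]
L6 α=1/2: [6395/48, 9929/48, 7349/48]
→ [133, 207, 153]

(1,3) stack=L1,L2,L4,L5; from [0,0,0]:
L1 α=1/2: [101, 58, 191/2]
L2 α=1/2: [257/2, 95/2, 263/4]
L4 α=1/6: [499/4, 703/12, 621/8]
L5 α=1/2: [1051/8, 1315/24, 869/16]
→ [131, 55, 54]

at x=1,y=2 over L1,L2,L4,L5,L8:
+L1 (α=1/2) → [37, 63, 114]
+L2 (α=1/2) → [22, 133/2, 108]
+L4 (α=1) → [140, 86, 254]
+L5 (α=1) → [50, 95, 37]
+L8 (α=4/5) → [186/5, 175, 921/5]
rounded: [37, 175, 184]


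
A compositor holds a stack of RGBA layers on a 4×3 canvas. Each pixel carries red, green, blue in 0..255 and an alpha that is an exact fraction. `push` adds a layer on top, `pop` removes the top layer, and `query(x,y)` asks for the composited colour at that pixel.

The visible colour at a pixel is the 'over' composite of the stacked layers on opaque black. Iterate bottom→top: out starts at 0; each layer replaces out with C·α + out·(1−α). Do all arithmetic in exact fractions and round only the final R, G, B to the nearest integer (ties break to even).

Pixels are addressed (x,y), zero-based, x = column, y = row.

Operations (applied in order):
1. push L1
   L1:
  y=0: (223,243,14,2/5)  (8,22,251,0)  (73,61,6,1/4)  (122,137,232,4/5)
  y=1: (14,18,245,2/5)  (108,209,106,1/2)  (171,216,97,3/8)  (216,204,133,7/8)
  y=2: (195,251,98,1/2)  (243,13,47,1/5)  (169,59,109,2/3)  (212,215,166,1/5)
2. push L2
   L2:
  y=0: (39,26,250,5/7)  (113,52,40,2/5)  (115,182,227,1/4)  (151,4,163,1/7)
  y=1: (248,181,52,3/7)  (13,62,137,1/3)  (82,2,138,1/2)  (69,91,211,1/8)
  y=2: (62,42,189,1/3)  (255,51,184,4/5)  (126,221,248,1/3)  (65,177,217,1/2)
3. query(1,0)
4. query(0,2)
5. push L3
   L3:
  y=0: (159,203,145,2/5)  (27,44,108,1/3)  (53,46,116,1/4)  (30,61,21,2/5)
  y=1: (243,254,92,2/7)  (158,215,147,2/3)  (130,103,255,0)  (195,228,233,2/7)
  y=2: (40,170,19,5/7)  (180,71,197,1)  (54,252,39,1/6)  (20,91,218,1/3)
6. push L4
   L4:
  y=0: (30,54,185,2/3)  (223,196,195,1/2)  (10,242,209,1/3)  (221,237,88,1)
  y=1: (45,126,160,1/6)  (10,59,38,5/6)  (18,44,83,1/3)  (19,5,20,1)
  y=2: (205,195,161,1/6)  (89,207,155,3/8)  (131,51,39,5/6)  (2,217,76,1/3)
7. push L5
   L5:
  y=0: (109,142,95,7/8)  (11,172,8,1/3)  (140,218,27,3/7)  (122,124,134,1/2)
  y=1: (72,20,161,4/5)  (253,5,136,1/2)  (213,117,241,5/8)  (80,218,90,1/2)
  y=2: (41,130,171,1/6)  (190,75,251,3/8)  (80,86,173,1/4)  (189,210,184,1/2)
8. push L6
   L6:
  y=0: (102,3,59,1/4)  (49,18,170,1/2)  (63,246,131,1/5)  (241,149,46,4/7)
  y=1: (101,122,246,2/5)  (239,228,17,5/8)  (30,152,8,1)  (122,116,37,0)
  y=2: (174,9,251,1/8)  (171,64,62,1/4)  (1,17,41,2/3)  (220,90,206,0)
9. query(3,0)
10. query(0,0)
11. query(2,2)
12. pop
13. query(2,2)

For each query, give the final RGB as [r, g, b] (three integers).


(1,0) stack=L1,L2; from [0,0,0]:
+L1 (α=0) → [0, 0, 0]
+L2 (α=2/5) → [226/5, 104/5, 16]
→ [45, 21, 16]

query (0,2) [L1,L2] — begin 0,0,0
after L1 α=1/2: [195/2, 251/2, 49]
after L2 α=1/3: [257/3, 293/3, 287/3]
= [86, 98, 96]

query (3,0) [L1,L2,L3,L4,L5,L6] — begin 0,0,0
L1 α=4/5: [488/5, 548/5, 928/5]
L2 α=1/7: [3683/35, 3308/35, 6383/35]
L3 α=2/5: [13149/175, 14194/175, 20619/175]
L4 α=1: [221, 237, 88]
L5 α=1/2: [343/2, 361/2, 111]
L6 α=4/7: [2957/14, 325/2, 517/7]
rounded: [211, 162, 74]

(0,0) stack=L1,L2,L3,L4,L5,L6; from [0,0,0]:
after L1 α=2/5: [446/5, 486/5, 28/5]
after L2 α=5/7: [1867/35, 1622/35, 6306/35]
after L3 α=2/5: [16731/175, 19076/175, 29068/175]
after L4 α=2/3: [9077/175, 37976/525, 93818/525]
after L5 α=7/8: [71301/700, 279913/2100, 442943/4200]
after L6 α=1/4: [285303/2800, 282013/2800, 525543/5600]
rounded: [102, 101, 94]

(2,2) stack=L1,L2,L3,L4,L5,L6; from [0,0,0]:
+L1 (α=2/3) → [338/3, 118/3, 218/3]
+L2 (α=1/3) → [1054/9, 899/9, 1180/9]
+L3 (α=1/6) → [2878/27, 6763/54, 6251/54]
+L4 (α=5/6) → [20563/162, 20533/324, 16781/324]
+L5 (α=1/4) → [24883/216, 29821/432, 35465/432]
+L6 (α=2/3) → [25315/648, 44509/1296, 70889/1296]
rounded: [39, 34, 55]

at x=2,y=2 over L1,L2,L3,L4,L5:
L1 α=2/3: [338/3, 118/3, 218/3]
L2 α=1/3: [1054/9, 899/9, 1180/9]
L3 α=1/6: [2878/27, 6763/54, 6251/54]
L4 α=5/6: [20563/162, 20533/324, 16781/324]
L5 α=1/4: [24883/216, 29821/432, 35465/432]
→ [115, 69, 82]


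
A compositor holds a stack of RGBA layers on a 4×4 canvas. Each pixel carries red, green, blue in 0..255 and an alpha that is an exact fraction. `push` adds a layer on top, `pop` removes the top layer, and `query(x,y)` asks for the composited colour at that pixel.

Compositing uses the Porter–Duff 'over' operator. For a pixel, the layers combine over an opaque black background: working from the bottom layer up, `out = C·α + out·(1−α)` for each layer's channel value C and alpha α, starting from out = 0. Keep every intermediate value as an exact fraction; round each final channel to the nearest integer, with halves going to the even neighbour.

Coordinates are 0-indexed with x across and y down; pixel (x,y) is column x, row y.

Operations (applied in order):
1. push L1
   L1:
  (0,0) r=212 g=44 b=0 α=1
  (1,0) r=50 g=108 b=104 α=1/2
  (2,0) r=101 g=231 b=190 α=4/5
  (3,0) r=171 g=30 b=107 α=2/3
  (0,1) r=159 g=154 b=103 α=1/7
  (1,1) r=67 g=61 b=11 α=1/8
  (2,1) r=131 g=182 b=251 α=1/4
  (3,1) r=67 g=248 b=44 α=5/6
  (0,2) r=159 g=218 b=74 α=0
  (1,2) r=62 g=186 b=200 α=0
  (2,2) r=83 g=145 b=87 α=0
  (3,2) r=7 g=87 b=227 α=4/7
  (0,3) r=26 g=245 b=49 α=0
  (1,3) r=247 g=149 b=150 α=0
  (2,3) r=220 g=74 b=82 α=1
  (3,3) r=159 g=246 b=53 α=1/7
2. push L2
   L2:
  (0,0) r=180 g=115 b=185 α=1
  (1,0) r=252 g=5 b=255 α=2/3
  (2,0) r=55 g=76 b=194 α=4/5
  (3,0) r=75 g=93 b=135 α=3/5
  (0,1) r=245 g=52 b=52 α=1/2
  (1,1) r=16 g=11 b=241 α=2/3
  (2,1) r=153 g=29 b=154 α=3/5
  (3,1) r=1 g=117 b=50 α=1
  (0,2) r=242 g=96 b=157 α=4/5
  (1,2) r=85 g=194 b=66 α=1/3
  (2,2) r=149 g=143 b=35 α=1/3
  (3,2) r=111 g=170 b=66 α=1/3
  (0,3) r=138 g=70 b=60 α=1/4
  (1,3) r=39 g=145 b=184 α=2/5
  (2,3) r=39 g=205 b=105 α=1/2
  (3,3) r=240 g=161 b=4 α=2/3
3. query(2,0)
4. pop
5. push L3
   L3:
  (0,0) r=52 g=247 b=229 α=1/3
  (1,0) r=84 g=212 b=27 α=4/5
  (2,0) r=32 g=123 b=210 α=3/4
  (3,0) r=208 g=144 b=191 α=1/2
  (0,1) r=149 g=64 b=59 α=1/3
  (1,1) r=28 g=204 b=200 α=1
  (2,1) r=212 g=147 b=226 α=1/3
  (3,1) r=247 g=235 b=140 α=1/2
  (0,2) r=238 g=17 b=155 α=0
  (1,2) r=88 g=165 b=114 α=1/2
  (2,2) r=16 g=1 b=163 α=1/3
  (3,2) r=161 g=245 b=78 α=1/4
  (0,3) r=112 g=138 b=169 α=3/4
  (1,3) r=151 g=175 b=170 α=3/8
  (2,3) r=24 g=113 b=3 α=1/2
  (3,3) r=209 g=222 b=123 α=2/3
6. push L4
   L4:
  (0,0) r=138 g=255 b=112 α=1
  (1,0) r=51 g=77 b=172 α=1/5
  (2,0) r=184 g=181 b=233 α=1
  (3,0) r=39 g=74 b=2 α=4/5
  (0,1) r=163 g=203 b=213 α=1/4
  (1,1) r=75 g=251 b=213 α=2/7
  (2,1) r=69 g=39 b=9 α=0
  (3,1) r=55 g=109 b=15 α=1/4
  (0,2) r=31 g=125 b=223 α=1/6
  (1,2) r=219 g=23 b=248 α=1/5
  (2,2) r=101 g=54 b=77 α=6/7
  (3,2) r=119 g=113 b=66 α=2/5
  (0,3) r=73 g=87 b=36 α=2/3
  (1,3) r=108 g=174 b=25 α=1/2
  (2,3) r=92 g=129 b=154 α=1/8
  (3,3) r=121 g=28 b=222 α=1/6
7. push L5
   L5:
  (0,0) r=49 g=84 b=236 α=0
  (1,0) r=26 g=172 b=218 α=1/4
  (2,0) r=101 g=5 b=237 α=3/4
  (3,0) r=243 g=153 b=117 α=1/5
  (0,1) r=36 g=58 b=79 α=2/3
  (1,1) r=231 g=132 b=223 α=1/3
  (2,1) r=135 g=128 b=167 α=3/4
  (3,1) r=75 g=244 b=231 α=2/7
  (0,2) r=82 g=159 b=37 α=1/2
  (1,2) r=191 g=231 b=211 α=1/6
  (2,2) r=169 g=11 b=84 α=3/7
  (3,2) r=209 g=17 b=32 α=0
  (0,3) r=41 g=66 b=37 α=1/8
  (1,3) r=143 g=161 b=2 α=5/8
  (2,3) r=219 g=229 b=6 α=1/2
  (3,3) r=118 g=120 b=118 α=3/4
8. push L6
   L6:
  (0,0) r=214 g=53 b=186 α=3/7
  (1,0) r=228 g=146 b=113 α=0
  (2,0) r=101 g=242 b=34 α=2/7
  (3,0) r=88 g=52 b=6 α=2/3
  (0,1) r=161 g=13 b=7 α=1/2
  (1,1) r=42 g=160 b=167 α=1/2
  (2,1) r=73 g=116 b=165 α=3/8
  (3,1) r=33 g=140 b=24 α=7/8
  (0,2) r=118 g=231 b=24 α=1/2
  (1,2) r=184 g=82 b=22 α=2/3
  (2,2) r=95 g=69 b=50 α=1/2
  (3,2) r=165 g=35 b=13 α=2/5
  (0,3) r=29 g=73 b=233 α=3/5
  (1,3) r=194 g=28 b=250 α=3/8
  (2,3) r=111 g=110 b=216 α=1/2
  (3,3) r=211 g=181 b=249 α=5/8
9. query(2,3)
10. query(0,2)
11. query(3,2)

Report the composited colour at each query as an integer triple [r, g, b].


query (2,0) [L1,L2] — begin 0,0,0
after L1 α=4/5: [404/5, 924/5, 152]
after L2 α=4/5: [1504/25, 2444/25, 928/5]
= [60, 98, 186]

(2,3) stack=L1,L3,L4,L5,L6; from [0,0,0]:
after L1 α=1: [220, 74, 82]
after L3 α=1/2: [122, 187/2, 85/2]
after L4 α=1/8: [473/4, 1567/16, 903/16]
after L5 α=1/2: [1349/8, 5231/32, 999/32]
after L6 α=1/2: [2237/16, 8751/64, 7911/64]
= [140, 137, 124]

(0,2) stack=L1,L3,L4,L5,L6; from [0,0,0]:
L1 α=0: [0, 0, 0]
L3 α=0: [0, 0, 0]
L4 α=1/6: [31/6, 125/6, 223/6]
L5 α=1/2: [523/12, 1079/12, 445/12]
L6 α=1/2: [1939/24, 3851/24, 733/24]
→ [81, 160, 31]

query (3,2) [L1,L3,L4,L5,L6] — begin 0,0,0
+L1 (α=4/7) → [4, 348/7, 908/7]
+L3 (α=1/4) → [173/4, 2759/28, 1635/14]
+L4 (α=2/5) → [1471/20, 2921/28, 6753/70]
+L5 (α=0) → [1471/20, 2921/28, 6753/70]
+L6 (α=2/5) → [11013/100, 10723/140, 22079/350]
rounded: [110, 77, 63]


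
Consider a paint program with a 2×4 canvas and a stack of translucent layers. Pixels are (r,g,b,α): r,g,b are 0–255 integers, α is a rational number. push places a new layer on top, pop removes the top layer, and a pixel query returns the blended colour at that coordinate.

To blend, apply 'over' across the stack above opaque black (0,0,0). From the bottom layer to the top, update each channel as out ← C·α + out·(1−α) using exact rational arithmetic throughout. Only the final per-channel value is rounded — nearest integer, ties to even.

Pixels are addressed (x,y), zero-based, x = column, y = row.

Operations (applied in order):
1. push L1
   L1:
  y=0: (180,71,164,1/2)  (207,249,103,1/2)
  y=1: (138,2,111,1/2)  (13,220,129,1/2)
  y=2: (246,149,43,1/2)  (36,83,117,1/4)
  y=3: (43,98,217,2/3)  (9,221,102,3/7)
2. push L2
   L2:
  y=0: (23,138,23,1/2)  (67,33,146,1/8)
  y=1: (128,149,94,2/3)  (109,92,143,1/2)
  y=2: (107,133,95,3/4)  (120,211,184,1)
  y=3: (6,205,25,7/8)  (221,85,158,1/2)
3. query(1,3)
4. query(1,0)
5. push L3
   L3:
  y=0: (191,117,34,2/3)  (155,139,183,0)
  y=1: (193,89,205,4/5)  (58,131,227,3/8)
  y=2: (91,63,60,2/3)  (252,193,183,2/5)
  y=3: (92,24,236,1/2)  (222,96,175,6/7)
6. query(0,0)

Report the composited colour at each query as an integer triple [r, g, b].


query (1,3) [L1,L2] — begin 0,0,0
+L1 (α=3/7) → [27/7, 663/7, 306/7]
+L2 (α=1/2) → [787/7, 629/7, 706/7]
= [112, 90, 101]

at x=1,y=0 over L1,L2:
L1 α=1/2: [207/2, 249/2, 103/2]
L2 α=1/8: [1583/16, 1809/16, 1013/16]
= [99, 113, 63]

(0,0) stack=L1,L2,L3; from [0,0,0]:
after L1 α=1/2: [90, 71/2, 82]
after L2 α=1/2: [113/2, 347/4, 105/2]
after L3 α=2/3: [877/6, 1283/12, 241/6]
→ [146, 107, 40]


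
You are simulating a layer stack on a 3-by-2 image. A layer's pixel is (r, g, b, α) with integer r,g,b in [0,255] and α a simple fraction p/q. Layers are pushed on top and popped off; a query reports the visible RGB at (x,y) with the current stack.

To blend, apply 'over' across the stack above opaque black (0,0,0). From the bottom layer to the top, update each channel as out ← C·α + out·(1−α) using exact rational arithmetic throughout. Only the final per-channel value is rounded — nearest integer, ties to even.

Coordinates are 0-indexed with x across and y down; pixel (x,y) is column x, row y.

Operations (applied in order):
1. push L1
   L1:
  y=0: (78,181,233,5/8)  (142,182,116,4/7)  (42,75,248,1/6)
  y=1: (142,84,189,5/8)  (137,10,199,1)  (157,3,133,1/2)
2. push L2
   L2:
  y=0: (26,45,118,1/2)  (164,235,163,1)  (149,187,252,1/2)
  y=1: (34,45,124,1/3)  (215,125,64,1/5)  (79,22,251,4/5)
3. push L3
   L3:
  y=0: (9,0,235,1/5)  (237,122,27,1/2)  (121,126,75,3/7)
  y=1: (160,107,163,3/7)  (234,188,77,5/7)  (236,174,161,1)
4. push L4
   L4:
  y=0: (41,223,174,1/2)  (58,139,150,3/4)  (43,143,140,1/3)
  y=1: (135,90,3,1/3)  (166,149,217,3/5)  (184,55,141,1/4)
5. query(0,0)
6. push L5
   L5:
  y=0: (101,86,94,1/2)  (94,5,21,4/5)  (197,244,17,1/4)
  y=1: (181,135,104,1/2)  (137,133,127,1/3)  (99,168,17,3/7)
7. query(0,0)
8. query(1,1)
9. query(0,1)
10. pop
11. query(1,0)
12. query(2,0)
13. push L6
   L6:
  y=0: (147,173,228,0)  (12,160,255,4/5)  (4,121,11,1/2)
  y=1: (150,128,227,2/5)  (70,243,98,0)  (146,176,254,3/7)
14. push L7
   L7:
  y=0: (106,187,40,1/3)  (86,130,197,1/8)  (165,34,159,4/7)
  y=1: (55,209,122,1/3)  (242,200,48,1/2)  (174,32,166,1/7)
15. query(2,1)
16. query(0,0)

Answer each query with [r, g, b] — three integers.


at x=0,y=0 over L1,L2,L3,L4:
L1 α=5/8: [195/4, 905/8, 1165/8]
L2 α=1/2: [299/8, 1265/16, 2109/16]
L3 α=1/5: [317/10, 253/4, 3049/20]
L4 α=1/2: [727/20, 1145/8, 6529/40]
→ [36, 143, 163]

query (0,0) [L1,L2,L3,L4,L5] — begin 0,0,0
+L1 (α=5/8) → [195/4, 905/8, 1165/8]
+L2 (α=1/2) → [299/8, 1265/16, 2109/16]
+L3 (α=1/5) → [317/10, 253/4, 3049/20]
+L4 (α=1/2) → [727/20, 1145/8, 6529/40]
+L5 (α=1/2) → [2747/40, 1833/16, 10289/80]
rounded: [69, 115, 129]

query (1,1) [L1,L2,L3,L4,L5] — begin 0,0,0
after L1 α=1: [137, 10, 199]
after L2 α=1/5: [763/5, 33, 172]
after L3 α=5/7: [7376/35, 1006/7, 729/7]
after L4 α=3/5: [32182/175, 5141/35, 1203/7]
after L5 α=1/3: [88339/525, 4979/35, 3295/21]
= [168, 142, 157]

(0,1) stack=L1,L2,L3,L4,L5; from [0,0,0]:
+L1 (α=5/8) → [355/4, 105/2, 945/8]
+L2 (α=1/3) → [141/2, 50, 1441/12]
+L3 (α=3/7) → [762/7, 521/7, 2908/21]
+L4 (α=1/3) → [823/7, 1672/21, 5879/63]
+L5 (α=1/2) → [1045/7, 4507/42, 12431/126]
→ [149, 107, 99]

(1,0) stack=L1,L2,L3,L4; from [0,0,0]:
+L1 (α=4/7) → [568/7, 104, 464/7]
+L2 (α=1) → [164, 235, 163]
+L3 (α=1/2) → [401/2, 357/2, 95]
+L4 (α=3/4) → [749/8, 1191/8, 545/4]
rounded: [94, 149, 136]

query (2,0) [L1,L2,L3,L4] — begin 0,0,0
after L1 α=1/6: [7, 25/2, 124/3]
after L2 α=1/2: [78, 399/4, 440/3]
after L3 α=3/7: [675/7, 111, 2435/21]
after L4 α=1/3: [1651/21, 365/3, 7810/63]
= [79, 122, 124]

query (2,1) [L1,L2,L3,L4,L6,L7] — begin 0,0,0
L1 α=1/2: [157/2, 3/2, 133/2]
L2 α=4/5: [789/10, 179/10, 2141/10]
L3 α=1: [236, 174, 161]
L4 α=1/4: [223, 577/4, 156]
L6 α=3/7: [190, 1105/7, 198]
L7 α=1/7: [1314/7, 6854/49, 1354/7]
= [188, 140, 193]

at x=0,y=0 over L1,L2,L3,L4,L6,L7:
+L1 (α=5/8) → [195/4, 905/8, 1165/8]
+L2 (α=1/2) → [299/8, 1265/16, 2109/16]
+L3 (α=1/5) → [317/10, 253/4, 3049/20]
+L4 (α=1/2) → [727/20, 1145/8, 6529/40]
+L6 (α=0) → [727/20, 1145/8, 6529/40]
+L7 (α=1/3) → [1787/30, 631/4, 2443/20]
rounded: [60, 158, 122]


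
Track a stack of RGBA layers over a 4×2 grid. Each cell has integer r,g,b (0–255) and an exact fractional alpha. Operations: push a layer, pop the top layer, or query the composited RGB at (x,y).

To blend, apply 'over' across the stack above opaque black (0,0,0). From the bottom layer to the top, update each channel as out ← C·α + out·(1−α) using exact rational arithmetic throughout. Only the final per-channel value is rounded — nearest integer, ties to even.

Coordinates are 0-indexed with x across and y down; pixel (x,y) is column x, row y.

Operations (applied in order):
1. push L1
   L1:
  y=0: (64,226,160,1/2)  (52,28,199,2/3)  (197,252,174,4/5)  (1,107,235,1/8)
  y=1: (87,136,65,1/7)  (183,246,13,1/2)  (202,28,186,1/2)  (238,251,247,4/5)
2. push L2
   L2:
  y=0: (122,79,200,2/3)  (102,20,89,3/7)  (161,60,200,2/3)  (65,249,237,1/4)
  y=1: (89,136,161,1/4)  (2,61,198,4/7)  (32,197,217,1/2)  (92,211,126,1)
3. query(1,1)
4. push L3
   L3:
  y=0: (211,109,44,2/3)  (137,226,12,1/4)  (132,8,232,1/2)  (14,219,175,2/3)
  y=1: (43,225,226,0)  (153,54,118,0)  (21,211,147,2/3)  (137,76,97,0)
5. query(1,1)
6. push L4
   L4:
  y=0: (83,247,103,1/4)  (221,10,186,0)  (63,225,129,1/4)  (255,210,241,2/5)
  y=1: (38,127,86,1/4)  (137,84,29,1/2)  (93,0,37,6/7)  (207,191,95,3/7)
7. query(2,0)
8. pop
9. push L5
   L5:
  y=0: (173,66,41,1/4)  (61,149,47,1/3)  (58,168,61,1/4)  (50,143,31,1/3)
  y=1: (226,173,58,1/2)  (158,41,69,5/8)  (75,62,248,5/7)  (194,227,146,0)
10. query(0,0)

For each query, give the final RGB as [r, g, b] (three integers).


(1,1) stack=L1,L2; from [0,0,0]:
L1 α=1/2: [183/2, 123, 13/2]
L2 α=4/7: [565/14, 613/7, 1623/14]
rounded: [40, 88, 116]

(1,1) stack=L1,L2,L3; from [0,0,0]:
+L1 (α=1/2) → [183/2, 123, 13/2]
+L2 (α=4/7) → [565/14, 613/7, 1623/14]
+L3 (α=0) → [565/14, 613/7, 1623/14]
= [40, 88, 116]

(2,0) stack=L1,L2,L3,L4; from [0,0,0]:
+L1 (α=4/5) → [788/5, 1008/5, 696/5]
+L2 (α=2/3) → [2398/15, 536/5, 2696/15]
+L3 (α=1/2) → [2189/15, 288/5, 3088/15]
+L4 (α=1/4) → [626/5, 1989/20, 3733/20]
rounded: [125, 99, 187]

(0,0) stack=L1,L2,L3,L5; from [0,0,0]:
+L1 (α=1/2) → [32, 113, 80]
+L2 (α=2/3) → [92, 271/3, 160]
+L3 (α=2/3) → [514/3, 925/9, 248/3]
+L5 (α=1/4) → [687/4, 1123/12, 289/4]
= [172, 94, 72]


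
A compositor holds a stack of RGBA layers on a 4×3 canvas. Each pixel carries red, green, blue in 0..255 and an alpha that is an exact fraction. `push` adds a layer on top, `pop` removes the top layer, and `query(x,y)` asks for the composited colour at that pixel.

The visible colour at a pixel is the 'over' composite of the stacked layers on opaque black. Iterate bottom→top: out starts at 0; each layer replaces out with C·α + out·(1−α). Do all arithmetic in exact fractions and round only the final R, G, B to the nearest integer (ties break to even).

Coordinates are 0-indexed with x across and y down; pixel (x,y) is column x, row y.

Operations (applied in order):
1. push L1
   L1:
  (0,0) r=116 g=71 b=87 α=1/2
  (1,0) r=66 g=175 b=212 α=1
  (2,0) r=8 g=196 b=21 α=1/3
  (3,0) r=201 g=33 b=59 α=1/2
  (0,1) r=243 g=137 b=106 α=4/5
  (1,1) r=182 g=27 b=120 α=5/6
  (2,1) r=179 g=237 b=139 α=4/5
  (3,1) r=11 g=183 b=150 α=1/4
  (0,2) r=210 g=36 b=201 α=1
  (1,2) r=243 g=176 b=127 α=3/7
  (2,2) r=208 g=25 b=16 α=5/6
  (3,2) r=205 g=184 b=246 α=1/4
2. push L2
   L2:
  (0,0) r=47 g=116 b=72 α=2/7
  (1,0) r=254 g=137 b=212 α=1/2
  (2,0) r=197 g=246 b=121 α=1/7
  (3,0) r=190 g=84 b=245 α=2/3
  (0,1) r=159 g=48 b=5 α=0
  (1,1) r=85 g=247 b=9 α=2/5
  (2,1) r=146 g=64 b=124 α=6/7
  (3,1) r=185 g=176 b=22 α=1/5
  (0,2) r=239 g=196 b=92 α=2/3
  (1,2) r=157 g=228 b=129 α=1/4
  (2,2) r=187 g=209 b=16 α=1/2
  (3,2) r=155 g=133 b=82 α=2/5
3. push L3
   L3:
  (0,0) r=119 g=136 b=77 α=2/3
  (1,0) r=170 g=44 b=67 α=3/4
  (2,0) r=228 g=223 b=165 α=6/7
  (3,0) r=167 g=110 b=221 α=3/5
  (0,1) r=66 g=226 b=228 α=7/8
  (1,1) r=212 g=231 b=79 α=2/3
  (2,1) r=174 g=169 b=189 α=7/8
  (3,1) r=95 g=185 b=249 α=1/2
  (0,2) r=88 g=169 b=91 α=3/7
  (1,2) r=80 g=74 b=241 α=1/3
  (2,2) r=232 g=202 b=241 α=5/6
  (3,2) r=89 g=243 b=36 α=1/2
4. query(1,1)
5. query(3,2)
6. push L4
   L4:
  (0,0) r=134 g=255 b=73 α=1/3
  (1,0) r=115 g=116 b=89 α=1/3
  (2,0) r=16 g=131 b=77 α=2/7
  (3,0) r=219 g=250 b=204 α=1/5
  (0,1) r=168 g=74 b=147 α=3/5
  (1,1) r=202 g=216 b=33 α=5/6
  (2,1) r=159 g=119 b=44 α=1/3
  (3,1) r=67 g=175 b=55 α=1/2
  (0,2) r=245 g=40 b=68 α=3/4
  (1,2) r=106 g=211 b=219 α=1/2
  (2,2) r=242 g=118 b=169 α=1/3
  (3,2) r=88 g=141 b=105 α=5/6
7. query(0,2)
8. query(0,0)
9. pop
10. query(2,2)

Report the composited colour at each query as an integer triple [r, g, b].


query (1,1) [L1,L2,L3] — begin 0,0,0
after L1 α=5/6: [455/3, 45/2, 100]
after L2 α=2/5: [125, 1123/10, 318/5]
after L3 α=2/3: [183, 5743/30, 1108/15]
→ [183, 191, 74]

query (3,2) [L1,L2,L3] — begin 0,0,0
L1 α=1/4: [205/4, 46, 123/2]
L2 α=2/5: [371/4, 404/5, 697/10]
L3 α=1/2: [727/8, 1619/10, 1057/20]
rounded: [91, 162, 53]

query (0,2) [L1,L2,L3,L4] — begin 0,0,0
L1 α=1: [210, 36, 201]
L2 α=2/3: [688/3, 428/3, 385/3]
L3 α=3/7: [3544/21, 3233/21, 337/3]
L4 α=3/4: [18979/84, 5753/84, 949/12]
rounded: [226, 68, 79]

query (0,0) [L1,L2,L3,L4] — begin 0,0,0
L1 α=1/2: [58, 71/2, 87/2]
L2 α=2/7: [384/7, 117/2, 723/14]
L3 α=2/3: [2050/21, 661/6, 2879/42]
L4 α=1/3: [6914/63, 1426/9, 4412/63]
→ [110, 158, 70]

query (2,2) [L1,L2,L3] — begin 0,0,0
+L1 (α=5/6) → [520/3, 125/6, 40/3]
+L2 (α=1/2) → [1081/6, 1379/12, 44/3]
+L3 (α=5/6) → [8041/36, 13499/72, 3659/18]
→ [223, 187, 203]


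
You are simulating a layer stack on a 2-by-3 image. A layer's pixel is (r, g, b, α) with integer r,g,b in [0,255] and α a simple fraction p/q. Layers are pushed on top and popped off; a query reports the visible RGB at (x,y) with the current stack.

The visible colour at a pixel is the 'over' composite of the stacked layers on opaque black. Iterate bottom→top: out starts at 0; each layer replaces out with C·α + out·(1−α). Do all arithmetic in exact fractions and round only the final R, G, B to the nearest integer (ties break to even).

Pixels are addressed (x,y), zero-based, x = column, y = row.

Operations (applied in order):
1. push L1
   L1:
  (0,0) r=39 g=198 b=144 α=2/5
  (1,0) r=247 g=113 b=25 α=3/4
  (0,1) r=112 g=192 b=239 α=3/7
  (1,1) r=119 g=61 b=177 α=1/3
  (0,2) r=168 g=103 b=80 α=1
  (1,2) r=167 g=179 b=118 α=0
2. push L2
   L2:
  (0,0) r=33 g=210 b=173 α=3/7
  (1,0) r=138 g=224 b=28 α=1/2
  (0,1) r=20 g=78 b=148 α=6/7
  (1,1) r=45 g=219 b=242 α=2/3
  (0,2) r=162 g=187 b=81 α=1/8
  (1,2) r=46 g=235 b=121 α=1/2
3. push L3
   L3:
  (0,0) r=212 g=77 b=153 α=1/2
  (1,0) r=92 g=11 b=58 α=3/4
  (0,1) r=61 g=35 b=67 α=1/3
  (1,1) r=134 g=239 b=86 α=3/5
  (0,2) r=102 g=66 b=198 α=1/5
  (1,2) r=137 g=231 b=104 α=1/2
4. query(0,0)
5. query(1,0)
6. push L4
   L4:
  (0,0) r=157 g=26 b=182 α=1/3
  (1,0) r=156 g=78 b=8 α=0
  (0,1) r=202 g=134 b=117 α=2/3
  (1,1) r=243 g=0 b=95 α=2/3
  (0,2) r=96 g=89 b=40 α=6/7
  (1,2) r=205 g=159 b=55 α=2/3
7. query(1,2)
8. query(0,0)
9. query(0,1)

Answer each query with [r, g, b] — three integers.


at x=0,y=0 over L1,L2,L3:
L1 α=2/5: [78/5, 396/5, 288/5]
L2 α=3/7: [807/35, 4734/35, 3747/35]
L3 α=1/2: [8227/70, 7429/70, 4551/35]
→ [118, 106, 130]

query (1,0) [L1,L2,L3] — begin 0,0,0
+L1 (α=3/4) → [741/4, 339/4, 75/4]
+L2 (α=1/2) → [1293/8, 1235/8, 187/8]
+L3 (α=3/4) → [3501/32, 1499/32, 1579/32]
rounded: [109, 47, 49]

at x=1,y=2 over L1,L2,L3,L4:
+L1 (α=0) → [0, 0, 0]
+L2 (α=1/2) → [23, 235/2, 121/2]
+L3 (α=1/2) → [80, 697/4, 329/4]
+L4 (α=2/3) → [490/3, 1969/12, 769/12]
= [163, 164, 64]

query (0,0) [L1,L2,L3,L4] — begin 0,0,0
L1 α=2/5: [78/5, 396/5, 288/5]
L2 α=3/7: [807/35, 4734/35, 3747/35]
L3 α=1/2: [8227/70, 7429/70, 4551/35]
L4 α=1/3: [4574/35, 8339/105, 15472/105]
→ [131, 79, 147]

query (0,1) [L1,L2,L3,L4] — begin 0,0,0
+L1 (α=3/7) → [48, 576/7, 717/7]
+L2 (α=6/7) → [24, 3852/49, 6933/49]
+L3 (α=1/3) → [109/3, 9419/147, 17149/147]
+L4 (α=2/3) → [1321/9, 48815/441, 51547/441]
rounded: [147, 111, 117]


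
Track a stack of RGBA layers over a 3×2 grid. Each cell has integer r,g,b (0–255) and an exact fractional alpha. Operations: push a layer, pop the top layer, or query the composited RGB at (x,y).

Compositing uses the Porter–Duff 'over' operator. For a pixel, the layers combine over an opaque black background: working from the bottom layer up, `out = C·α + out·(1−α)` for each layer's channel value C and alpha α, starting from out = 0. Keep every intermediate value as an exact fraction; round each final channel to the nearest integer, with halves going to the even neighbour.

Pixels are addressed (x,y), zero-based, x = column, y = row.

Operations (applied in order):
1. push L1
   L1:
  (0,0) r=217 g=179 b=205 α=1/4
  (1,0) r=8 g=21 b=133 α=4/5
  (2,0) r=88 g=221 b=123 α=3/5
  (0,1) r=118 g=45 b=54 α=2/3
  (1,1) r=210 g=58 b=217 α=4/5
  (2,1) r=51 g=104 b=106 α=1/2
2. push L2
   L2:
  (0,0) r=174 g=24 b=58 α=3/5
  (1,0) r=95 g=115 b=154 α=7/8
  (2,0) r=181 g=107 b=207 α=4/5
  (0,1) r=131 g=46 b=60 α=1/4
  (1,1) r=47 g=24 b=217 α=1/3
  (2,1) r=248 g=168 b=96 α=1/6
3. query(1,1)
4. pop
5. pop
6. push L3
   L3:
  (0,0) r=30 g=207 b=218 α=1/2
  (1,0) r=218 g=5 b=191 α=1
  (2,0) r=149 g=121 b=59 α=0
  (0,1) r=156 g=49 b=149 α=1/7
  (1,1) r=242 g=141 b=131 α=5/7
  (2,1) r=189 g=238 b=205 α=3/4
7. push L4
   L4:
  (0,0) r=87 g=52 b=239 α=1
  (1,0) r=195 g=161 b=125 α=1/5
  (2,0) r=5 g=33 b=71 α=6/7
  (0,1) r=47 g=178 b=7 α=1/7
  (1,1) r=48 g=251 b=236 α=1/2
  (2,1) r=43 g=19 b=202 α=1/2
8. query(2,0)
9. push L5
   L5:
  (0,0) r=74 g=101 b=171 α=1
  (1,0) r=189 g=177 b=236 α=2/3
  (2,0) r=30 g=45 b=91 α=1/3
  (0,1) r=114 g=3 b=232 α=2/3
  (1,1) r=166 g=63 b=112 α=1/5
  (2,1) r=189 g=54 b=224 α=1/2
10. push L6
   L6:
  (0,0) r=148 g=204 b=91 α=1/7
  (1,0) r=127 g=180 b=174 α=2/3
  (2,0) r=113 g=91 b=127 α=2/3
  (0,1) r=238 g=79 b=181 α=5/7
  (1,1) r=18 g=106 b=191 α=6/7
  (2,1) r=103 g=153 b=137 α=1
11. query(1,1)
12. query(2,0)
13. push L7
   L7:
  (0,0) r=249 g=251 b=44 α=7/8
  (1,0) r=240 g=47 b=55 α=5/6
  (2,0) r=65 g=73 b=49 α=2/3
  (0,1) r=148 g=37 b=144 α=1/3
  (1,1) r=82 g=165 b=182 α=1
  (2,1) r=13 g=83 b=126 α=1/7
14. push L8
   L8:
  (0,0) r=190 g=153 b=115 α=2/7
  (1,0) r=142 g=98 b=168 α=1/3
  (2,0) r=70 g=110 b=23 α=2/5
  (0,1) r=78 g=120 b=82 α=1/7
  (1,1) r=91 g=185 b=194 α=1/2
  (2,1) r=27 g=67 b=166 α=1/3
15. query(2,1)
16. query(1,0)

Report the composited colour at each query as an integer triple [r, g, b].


query (1,1) [L1,L2] — begin 0,0,0
+L1 (α=4/5) → [168, 232/5, 868/5]
+L2 (α=1/3) → [383/3, 584/15, 2821/15]
= [128, 39, 188]

(2,0) stack=L3,L4; from [0,0,0]:
L3 α=0: [0, 0, 0]
L4 α=6/7: [30/7, 198/7, 426/7]
→ [4, 28, 61]

(1,1) stack=L3,L4,L5,L6; from [0,0,0]:
after L3 α=5/7: [1210/7, 705/7, 655/7]
after L4 α=1/2: [773/7, 1231/7, 2307/14]
after L5 α=1/5: [4254/35, 1073/7, 5398/35]
after L6 α=6/7: [8034/245, 5525/49, 45508/245]
→ [33, 113, 186]

(2,0) stack=L3,L4,L5,L6; from [0,0,0]:
after L3 α=0: [0, 0, 0]
after L4 α=6/7: [30/7, 198/7, 426/7]
after L5 α=1/3: [90/7, 237/7, 1489/21]
after L6 α=2/3: [1672/21, 1511/21, 6823/63]
= [80, 72, 108]

(2,1) stack=L3,L4,L5,L6,L7,L8; from [0,0,0]:
after L3 α=3/4: [567/4, 357/2, 615/4]
after L4 α=1/2: [739/8, 395/4, 1423/8]
after L5 α=1/2: [2251/16, 611/8, 3215/16]
after L6 α=1: [103, 153, 137]
after L7 α=1/7: [631/7, 143, 948/7]
after L8 α=1/3: [1451/21, 353/3, 3058/21]
= [69, 118, 146]

query (1,0) [L3,L4,L5,L6,L7,L8] — begin 0,0,0
+L3 (α=1) → [218, 5, 191]
+L4 (α=1/5) → [1067/5, 181/5, 889/5]
+L5 (α=2/3) → [2957/15, 1951/15, 1083/5]
+L6 (α=2/3) → [6767/45, 7351/45, 941/5]
+L7 (α=5/6) → [60767/270, 8963/135, 386/5]
+L8 (α=1/3) → [79937/405, 31156/405, 1612/15]
→ [197, 77, 107]


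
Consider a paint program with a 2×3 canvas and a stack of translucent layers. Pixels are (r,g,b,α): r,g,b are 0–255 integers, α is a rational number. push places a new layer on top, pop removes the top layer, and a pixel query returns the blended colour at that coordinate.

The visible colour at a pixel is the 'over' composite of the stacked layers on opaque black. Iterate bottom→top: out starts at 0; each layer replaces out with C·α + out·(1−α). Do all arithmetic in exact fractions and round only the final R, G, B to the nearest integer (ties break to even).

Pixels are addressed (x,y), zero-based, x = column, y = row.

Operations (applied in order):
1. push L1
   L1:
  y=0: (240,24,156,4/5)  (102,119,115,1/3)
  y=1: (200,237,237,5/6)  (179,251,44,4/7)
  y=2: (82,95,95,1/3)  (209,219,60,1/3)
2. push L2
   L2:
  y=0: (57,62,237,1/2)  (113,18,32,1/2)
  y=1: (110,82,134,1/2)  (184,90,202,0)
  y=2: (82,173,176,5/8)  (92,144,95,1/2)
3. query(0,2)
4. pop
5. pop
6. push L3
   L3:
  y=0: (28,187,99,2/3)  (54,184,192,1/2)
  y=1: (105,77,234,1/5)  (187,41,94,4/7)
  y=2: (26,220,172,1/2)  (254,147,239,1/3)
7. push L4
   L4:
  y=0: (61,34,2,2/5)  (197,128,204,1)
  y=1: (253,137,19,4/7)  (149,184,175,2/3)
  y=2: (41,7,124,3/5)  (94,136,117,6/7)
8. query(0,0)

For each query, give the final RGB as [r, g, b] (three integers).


at x=0,y=2 over L1,L2:
L1 α=1/3: [82/3, 95/3, 95/3]
L2 α=5/8: [123/2, 120, 975/8]
rounded: [62, 120, 122]

at x=0,y=0 over L3,L4:
L3 α=2/3: [56/3, 374/3, 66]
L4 α=2/5: [178/5, 442/5, 202/5]
→ [36, 88, 40]


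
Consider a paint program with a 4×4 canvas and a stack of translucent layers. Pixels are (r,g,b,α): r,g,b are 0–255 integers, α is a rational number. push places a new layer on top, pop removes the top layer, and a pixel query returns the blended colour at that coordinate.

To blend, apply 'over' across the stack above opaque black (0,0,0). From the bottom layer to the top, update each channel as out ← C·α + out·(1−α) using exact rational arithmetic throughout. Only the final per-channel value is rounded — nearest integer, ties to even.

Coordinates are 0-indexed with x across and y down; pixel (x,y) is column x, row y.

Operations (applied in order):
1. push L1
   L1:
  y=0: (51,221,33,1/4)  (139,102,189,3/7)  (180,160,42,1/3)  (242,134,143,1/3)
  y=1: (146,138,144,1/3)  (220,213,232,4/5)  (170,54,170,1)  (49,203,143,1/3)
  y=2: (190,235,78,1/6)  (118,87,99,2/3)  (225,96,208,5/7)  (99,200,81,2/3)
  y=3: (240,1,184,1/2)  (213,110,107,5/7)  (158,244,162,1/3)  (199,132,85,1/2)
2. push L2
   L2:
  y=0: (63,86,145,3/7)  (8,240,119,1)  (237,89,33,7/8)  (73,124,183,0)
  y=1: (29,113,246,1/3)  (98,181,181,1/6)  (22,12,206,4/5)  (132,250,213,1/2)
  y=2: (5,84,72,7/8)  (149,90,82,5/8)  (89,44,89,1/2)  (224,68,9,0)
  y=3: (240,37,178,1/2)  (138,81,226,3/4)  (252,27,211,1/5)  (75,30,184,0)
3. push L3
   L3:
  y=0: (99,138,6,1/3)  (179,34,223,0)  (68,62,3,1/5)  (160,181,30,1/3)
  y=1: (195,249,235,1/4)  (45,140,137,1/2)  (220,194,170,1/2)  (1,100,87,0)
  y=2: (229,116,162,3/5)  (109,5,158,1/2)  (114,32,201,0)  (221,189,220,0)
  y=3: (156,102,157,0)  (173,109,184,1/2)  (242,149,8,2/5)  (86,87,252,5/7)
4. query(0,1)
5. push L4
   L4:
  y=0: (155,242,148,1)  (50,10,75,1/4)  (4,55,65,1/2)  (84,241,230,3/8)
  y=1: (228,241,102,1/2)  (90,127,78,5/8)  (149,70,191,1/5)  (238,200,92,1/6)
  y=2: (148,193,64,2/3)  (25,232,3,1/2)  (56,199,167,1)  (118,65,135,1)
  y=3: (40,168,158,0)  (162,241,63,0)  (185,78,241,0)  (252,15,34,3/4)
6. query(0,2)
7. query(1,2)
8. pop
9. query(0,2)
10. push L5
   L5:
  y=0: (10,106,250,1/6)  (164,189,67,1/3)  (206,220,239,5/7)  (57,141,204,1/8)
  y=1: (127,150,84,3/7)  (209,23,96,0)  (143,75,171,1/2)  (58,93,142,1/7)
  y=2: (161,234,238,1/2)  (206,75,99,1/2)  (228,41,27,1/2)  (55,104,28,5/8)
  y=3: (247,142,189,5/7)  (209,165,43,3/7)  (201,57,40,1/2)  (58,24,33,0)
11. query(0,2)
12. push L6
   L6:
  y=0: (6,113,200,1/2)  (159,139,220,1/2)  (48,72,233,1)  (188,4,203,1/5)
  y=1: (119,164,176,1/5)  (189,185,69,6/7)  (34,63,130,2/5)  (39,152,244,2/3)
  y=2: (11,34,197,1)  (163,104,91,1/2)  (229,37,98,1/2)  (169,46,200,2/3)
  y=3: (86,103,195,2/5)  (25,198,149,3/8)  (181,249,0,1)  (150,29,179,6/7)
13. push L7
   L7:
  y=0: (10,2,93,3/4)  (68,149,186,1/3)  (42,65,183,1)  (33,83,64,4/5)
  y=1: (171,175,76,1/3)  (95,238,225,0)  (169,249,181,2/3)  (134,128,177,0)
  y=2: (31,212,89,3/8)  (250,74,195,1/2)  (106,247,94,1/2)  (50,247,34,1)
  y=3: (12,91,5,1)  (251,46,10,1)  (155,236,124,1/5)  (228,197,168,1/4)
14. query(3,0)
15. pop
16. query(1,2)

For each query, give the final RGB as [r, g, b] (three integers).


query (0,1) [L1,L2,L3] — begin 0,0,0
L1 α=1/3: [146/3, 46, 48]
L2 α=1/3: [379/9, 205/3, 114]
L3 α=1/4: [241/3, 227/2, 577/4]
→ [80, 114, 144]

query (0,2) [L1,L2,L3,L4] — begin 0,0,0
+L1 (α=1/6) → [95/3, 235/6, 13]
+L2 (α=7/8) → [25/3, 3763/48, 517/8]
+L3 (α=3/5) → [2111/15, 2423/24, 2461/20]
+L4 (α=2/3) → [6551/45, 11687/72, 5021/60]
= [146, 162, 84]

at x=1,y=2 over L1,L2,L3,L4:
+L1 (α=2/3) → [236/3, 58, 66]
+L2 (α=5/8) → [981/8, 78, 76]
+L3 (α=1/2) → [1853/16, 83/2, 117]
+L4 (α=1/2) → [2253/32, 547/4, 60]
→ [70, 137, 60]

(0,2) stack=L1,L2,L3; from [0,0,0]:
L1 α=1/6: [95/3, 235/6, 13]
L2 α=7/8: [25/3, 3763/48, 517/8]
L3 α=3/5: [2111/15, 2423/24, 2461/20]
→ [141, 101, 123]

at x=0,y=2 over L1,L2,L3,L5:
L1 α=1/6: [95/3, 235/6, 13]
L2 α=7/8: [25/3, 3763/48, 517/8]
L3 α=3/5: [2111/15, 2423/24, 2461/20]
L5 α=1/2: [2263/15, 8039/48, 7221/40]
→ [151, 167, 181]

at x=3,y=0 over L1,L2,L3,L5,L6,L7:
+L1 (α=1/3) → [242/3, 134/3, 143/3]
+L2 (α=0) → [242/3, 134/3, 143/3]
+L3 (α=1/3) → [964/9, 811/9, 376/9]
+L5 (α=1/8) → [7261/72, 3473/36, 1117/18]
+L6 (α=1/5) → [2129/18, 3509/45, 4061/45]
+L7 (α=4/5) → [901/18, 18449/225, 15581/225]
rounded: [50, 82, 69]

query (1,2) [L1,L2,L3,L5,L6] — begin 0,0,0
+L1 (α=2/3) → [236/3, 58, 66]
+L2 (α=5/8) → [981/8, 78, 76]
+L3 (α=1/2) → [1853/16, 83/2, 117]
+L5 (α=1/2) → [5149/32, 233/4, 108]
+L6 (α=1/2) → [10365/64, 649/8, 199/2]
= [162, 81, 100]


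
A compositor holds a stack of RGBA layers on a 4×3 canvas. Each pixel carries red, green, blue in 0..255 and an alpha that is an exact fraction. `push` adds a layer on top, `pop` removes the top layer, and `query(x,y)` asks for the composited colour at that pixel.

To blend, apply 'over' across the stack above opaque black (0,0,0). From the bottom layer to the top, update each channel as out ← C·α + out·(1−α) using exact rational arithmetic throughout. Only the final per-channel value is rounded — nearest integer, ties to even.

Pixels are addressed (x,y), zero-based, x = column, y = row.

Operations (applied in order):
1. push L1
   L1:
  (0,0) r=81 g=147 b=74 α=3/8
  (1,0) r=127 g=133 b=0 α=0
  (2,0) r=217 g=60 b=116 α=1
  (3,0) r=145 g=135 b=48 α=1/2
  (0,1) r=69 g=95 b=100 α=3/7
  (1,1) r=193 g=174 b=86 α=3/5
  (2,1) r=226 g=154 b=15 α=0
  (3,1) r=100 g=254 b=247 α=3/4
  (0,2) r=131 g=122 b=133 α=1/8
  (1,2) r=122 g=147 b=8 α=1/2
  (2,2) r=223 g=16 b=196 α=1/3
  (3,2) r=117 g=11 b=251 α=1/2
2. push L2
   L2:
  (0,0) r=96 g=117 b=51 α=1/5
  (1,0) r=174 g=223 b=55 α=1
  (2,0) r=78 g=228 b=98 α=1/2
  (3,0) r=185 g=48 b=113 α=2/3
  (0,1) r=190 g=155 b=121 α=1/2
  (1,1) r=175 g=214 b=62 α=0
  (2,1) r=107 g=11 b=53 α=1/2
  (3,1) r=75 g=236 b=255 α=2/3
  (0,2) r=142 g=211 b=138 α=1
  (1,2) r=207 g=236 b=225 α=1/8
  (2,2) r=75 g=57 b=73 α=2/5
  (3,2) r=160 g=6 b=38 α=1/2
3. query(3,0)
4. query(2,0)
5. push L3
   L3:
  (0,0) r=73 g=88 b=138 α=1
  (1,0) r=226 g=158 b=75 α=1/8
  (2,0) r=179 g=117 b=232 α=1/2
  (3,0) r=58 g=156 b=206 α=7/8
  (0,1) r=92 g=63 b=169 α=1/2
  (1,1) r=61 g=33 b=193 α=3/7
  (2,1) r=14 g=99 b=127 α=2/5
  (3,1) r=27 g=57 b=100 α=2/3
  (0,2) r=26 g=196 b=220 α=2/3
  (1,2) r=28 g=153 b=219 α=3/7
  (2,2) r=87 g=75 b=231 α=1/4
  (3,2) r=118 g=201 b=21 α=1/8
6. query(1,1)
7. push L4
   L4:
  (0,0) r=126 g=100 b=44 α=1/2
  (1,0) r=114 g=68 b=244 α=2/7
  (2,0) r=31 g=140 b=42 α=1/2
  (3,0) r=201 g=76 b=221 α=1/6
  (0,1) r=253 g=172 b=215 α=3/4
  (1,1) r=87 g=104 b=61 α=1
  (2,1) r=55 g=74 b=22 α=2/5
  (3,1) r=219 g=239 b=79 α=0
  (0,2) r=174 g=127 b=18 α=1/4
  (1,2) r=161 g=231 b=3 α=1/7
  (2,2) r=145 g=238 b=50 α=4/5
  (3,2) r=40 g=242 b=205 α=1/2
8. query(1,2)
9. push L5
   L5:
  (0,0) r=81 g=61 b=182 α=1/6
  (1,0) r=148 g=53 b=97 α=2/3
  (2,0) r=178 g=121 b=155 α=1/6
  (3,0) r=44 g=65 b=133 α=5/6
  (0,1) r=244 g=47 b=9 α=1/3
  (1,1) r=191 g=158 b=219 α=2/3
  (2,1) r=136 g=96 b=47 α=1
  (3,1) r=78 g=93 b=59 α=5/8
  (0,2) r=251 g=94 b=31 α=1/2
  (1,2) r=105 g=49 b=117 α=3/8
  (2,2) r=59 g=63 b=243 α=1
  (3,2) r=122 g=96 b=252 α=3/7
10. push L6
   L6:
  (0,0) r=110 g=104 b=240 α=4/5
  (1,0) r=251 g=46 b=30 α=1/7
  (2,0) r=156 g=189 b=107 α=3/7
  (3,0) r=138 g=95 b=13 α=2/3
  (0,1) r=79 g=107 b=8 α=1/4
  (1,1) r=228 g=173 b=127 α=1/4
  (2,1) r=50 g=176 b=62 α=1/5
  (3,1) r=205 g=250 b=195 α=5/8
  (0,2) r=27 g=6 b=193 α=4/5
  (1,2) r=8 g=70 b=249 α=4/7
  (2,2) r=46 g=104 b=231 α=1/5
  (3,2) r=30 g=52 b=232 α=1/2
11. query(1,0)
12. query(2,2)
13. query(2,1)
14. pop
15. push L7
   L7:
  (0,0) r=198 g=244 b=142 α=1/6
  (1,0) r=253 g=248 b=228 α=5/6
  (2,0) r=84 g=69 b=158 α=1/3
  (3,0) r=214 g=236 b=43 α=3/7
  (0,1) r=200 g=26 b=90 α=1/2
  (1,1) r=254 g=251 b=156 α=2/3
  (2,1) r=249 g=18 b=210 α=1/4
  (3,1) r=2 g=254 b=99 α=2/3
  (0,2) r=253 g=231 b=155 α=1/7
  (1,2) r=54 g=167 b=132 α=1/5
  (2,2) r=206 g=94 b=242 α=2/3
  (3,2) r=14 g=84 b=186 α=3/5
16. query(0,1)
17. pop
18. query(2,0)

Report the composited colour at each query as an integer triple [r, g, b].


query (3,0) [L1,L2] — begin 0,0,0
L1 α=1/2: [145/2, 135/2, 24]
L2 α=2/3: [295/2, 109/2, 250/3]
→ [148, 54, 83]

query (2,0) [L1,L2] — begin 0,0,0
after L1 α=1: [217, 60, 116]
after L2 α=1/2: [295/2, 144, 107]
= [148, 144, 107]

query (1,1) [L1,L2,L3] — begin 0,0,0
+L1 (α=3/5) → [579/5, 522/5, 258/5]
+L2 (α=0) → [579/5, 522/5, 258/5]
+L3 (α=3/7) → [3231/35, 369/5, 561/5]
= [92, 74, 112]

at x=1,y=2 over L1,L2,L3,L4:
after L1 α=1/2: [61, 147/2, 4]
after L2 α=1/8: [317/4, 1501/16, 253/8]
after L3 α=3/7: [401/7, 3337/28, 1567/14]
after L4 α=1/7: [3533/49, 13245/98, 4722/49]
rounded: [72, 135, 96]

query (1,0) [L1,L2,L3,L4,L5,L6] — begin 0,0,0
after L1 α=0: [0, 0, 0]
after L2 α=1: [174, 223, 55]
after L3 α=1/8: [361/2, 1719/8, 115/2]
after L4 α=2/7: [323/2, 9683/56, 1551/14]
after L5 α=2/3: [305/2, 15619/168, 4267/42]
after L6 α=1/7: [1166/7, 16907/196, 4477/49]
→ [167, 86, 91]

(2,2) stack=L1,L2,L3,L4,L5,L6; from [0,0,0]:
after L1 α=1/3: [223/3, 16/3, 196/3]
after L2 α=2/5: [373/5, 26, 342/5]
after L3 α=1/4: [777/10, 153/4, 2181/20]
after L4 α=4/5: [6577/50, 3961/20, 6181/100]
after L5 α=1: [59, 63, 243]
after L6 α=1/5: [282/5, 356/5, 1203/5]
→ [56, 71, 241]

query (2,1) [L1,L2,L3,L4,L5,L6] — begin 0,0,0
after L1 α=0: [0, 0, 0]
after L2 α=1/2: [107/2, 11/2, 53/2]
after L3 α=2/5: [377/10, 429/10, 667/10]
after L4 α=2/5: [2231/50, 2767/50, 2441/50]
after L5 α=1: [136, 96, 47]
after L6 α=1/5: [594/5, 112, 50]
→ [119, 112, 50]

(0,1) stack=L1,L2,L3,L4,L5,L7; from [0,0,0]:
+L1 (α=3/7) → [207/7, 285/7, 300/7]
+L2 (α=1/2) → [1537/14, 685/7, 1147/14]
+L3 (α=1/2) → [2825/28, 563/7, 3513/28]
+L4 (α=3/4) → [24077/112, 4175/28, 21573/112]
+L5 (α=1/3) → [37741/168, 1611/14, 7359/56]
+L7 (α=1/2) → [71341/336, 1975/28, 12399/112]
→ [212, 71, 111]

(2,0) stack=L1,L2,L3,L4,L5; from [0,0,0]:
L1 α=1: [217, 60, 116]
L2 α=1/2: [295/2, 144, 107]
L3 α=1/2: [653/4, 261/2, 339/2]
L4 α=1/2: [777/8, 541/4, 423/4]
L5 α=1/6: [5309/48, 1063/8, 2735/24]
= [111, 133, 114]
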